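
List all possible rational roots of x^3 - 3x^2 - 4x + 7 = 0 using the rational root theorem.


Rational root theorem: possible roots are ±p/q where:
  p divides the constant term (7): p ∈ {1, 7}
  q divides the leading coefficient (1): q ∈ {1}

All possible rational roots: -7, -1, 1, 7

-7, -1, 1, 7


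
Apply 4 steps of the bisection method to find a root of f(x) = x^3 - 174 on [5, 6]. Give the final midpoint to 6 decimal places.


f(x) = x^3 - 174
f(5) = -49 < 0
f(6) = 42 > 0

Step 1: midpoint = (5.000000 + 6.000000)/2 = 5.500000
  f(5.500000) = -7.625000
  f(mid) < 0, so root is in [5.500000, 6.000000]

Step 2: midpoint = (5.500000 + 6.000000)/2 = 5.750000
  f(5.750000) = 16.109375
  f(mid) > 0, so root is in [5.500000, 5.750000]

Step 3: midpoint = (5.500000 + 5.750000)/2 = 5.625000
  f(5.625000) = 3.978516
  f(mid) > 0, so root is in [5.500000, 5.625000]

Step 4: midpoint = (5.500000 + 5.625000)/2 = 5.562500
  f(5.562500) = -1.888428
  f(mid) < 0, so root is in [5.562500, 5.625000]

midpoint = 5.562500


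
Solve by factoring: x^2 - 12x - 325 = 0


We need two numbers that multiply to -325 and add to -12.
Those numbers are -25 and 13 (since (-25) * 13 = -325 and (-25) + 13 = -12).
So x^2 - 12x - 325 = (x - 25)(x + 13) = 0
Setting each factor to zero: x = 25 or x = -13

x = -13, x = 25


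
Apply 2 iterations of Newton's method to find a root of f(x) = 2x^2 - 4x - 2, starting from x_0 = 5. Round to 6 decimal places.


Newton's method: x_(n+1) = x_n - f(x_n)/f'(x_n)
f(x) = 2x^2 - 4x - 2
f'(x) = 4x - 4

Iteration 1:
  f(5.000000) = 28.000000
  f'(5.000000) = 16.000000
  x_1 = 5.000000 - (28.000000)/(16.000000) = 3.250000

Iteration 2:
  f(3.250000) = 6.125000
  f'(3.250000) = 9.000000
  x_2 = 3.250000 - (6.125000)/(9.000000) = 2.569444

x_2 = 2.569444


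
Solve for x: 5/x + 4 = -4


Subtract 4 from both sides: 5/x = -8
Multiply both sides by x: 5 = -8 * x
Divide by -8: x = -5/8

x = -5/8


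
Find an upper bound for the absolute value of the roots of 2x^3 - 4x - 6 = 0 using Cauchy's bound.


Cauchy's bound: all roots r satisfy |r| <= 1 + max(|a_i/a_n|) for i = 0,...,n-1
where a_n is the leading coefficient.

Coefficients: [2, 0, -4, -6]
Leading coefficient a_n = 2
Ratios |a_i/a_n|: 0, 2, 3
Maximum ratio: 3
Cauchy's bound: |r| <= 1 + 3 = 4

Upper bound = 4


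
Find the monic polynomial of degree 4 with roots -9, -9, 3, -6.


A monic polynomial with roots -9, -9, 3, -6 is:
p(x) = (x + 9)(x + 9)(x - 3)(x + 6)
After multiplying by (x + 9): x + 9
After multiplying by (x + 9): x^2 + 18x + 81
After multiplying by (x - 3): x^3 + 15x^2 + 27x - 243
After multiplying by (x + 6): x^4 + 21x^3 + 117x^2 - 81x - 1458

x^4 + 21x^3 + 117x^2 - 81x - 1458


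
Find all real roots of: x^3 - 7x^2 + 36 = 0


Let p(x) = x^3 - 7x^2 + 36. By the rational root theorem (leading coefficient 1), any rational root is an integer divisor of 36: try ±1, ±2, ... in turn.
Test x = 1: value = 30 ≠ 0.
Test x = -1: value = 28 ≠ 0.
Test x = 2: value = 16 ≠ 0.
Test x = -2: value = 0 ✓, so (x + 2) is a factor.
Synthetic division by (x + 2): bring down 1; 1(-2) - 7 = -9; (-9)(-2) + 0 = 18; 18(-2) + 36 = 0 → quotient x^2 - 9x + 18, remainder 0.
Solve the quadratic x^2 - 9x + 18 = 0: discriminant = (-9)^2 - 4(1)(18) = 81 - 72 = 9.
sqrt(9) = 3, so x = (9 ± 3)/2: x = 6 or x = 3.

x = -2, x = 3, x = 6


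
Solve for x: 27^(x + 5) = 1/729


Express both sides with the same base.
1/729 = 27^(-2)
Since the bases match, equate exponents: x + 5 = -2
So x = -2 - (5) = -7

x = -7


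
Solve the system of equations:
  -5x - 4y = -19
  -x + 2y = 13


Using Cramer's rule:
Determinant D = (-5)(2) - (-1)(-4) = -10 - 4 = -14
Dx = (-19)(2) - (13)(-4) = -38 + 52 = 14
Dy = (-5)(13) - (-1)(-19) = -65 - 19 = -84
x = Dx/D = 14/-14 = -1
y = Dy/D = -84/-14 = 6

x = -1, y = 6


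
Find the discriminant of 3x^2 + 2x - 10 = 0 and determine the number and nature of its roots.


For ax^2 + bx + c = 0, discriminant D = b^2 - 4ac
Here a = 3, b = 2, c = -10
D = (2)^2 - 4(3)(-10) = 4 + 120 = 124

D = 124 > 0 but not a perfect square
The equation has 2 distinct real irrational roots.

Discriminant = 124, 2 distinct real irrational roots


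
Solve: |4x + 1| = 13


An absolute value equation |expr| = 13 gives two cases:
Case 1: 4x + 1 = 13
  4x = 12, so x = 3
Case 2: 4x + 1 = -13
  4x = -14, so x = -7/2

x = -7/2, x = 3


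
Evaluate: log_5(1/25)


We need the exponent such that 5^? = 1/25
5^(-2) = 1/5^2 = 1/25
Therefore log_5(1/25) = -2

-2


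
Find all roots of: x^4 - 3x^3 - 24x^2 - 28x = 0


The constant term is 0, so x = 0 is a root. Factor out x:
  x^3 - 3x^2 - 24x - 28 = 0
Let p(x) = x^3 - 3x^2 - 24x - 28. By the rational root theorem (leading coefficient 1), any rational root is an integer divisor of 28: try ±1, ±2, ... in turn.
Test x = 1: value = -54 ≠ 0.
Test x = -1: value = -8 ≠ 0.
Test x = 2: value = -80 ≠ 0.
Test x = -2: value = 0 ✓, so (x + 2) is a factor.
Synthetic division by (x + 2): bring down 1; 1(-2) - 3 = -5; (-5)(-2) - 24 = -14; (-14)(-2) - 28 = 0 → quotient x^2 - 5x - 14, remainder 0.
Solve the quadratic x^2 - 5x - 14 = 0: discriminant = (-5)^2 - 4(1)(-14) = 25 + 56 = 81.
sqrt(81) = 9, so x = (5 ± 9)/2: x = 7 or x = -2.
Collecting all roots found:

x = -2 (multiplicity 2), x = 0, x = 7


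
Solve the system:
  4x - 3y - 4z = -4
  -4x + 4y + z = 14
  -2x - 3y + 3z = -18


Using Cramer's rule. Expand each determinant along the first row.
D  = 4*[4*3 - 1*(-3)] - (-3)*[(-4)*3 - 1*(-2)] + (-4)*[(-4)*(-3) - 4*(-2)]
  = 4*(15) - (-3)*(-10) + (-4)*(20) = -50
Dx = (-4)*[4*3 - 1*(-3)] - (-3)*[14*3 - 1*(-18)] + (-4)*[14*(-3) - 4*(-18)]
  = (-4)*(15) - (-3)*(60) + (-4)*(30) = 0
Dy = 4*[14*3 - 1*(-18)] - (-4)*[(-4)*3 - 1*(-2)] + (-4)*[(-4)*(-18) - 14*(-2)]
  = 4*(60) - (-4)*(-10) + (-4)*(100) = -200
Dz = 4*[4*(-18) - 14*(-3)] - (-3)*[(-4)*(-18) - 14*(-2)] + (-4)*[(-4)*(-3) - 4*(-2)]
  = 4*(-30) - (-3)*(100) + (-4)*(20) = 100
x = Dx/D = 0/-50 = 0, y = Dy/D = -200/-50 = 4, z = Dz/D = 100/-50 = -2
Check eq1: (4)(0) + (-3)(4) + (-4)(-2) = -4 = -4 ✓
Check eq2: (-4)(0) + (4)(4) + (1)(-2) = 14 = 14 ✓
Check eq3: (-2)(0) + (-3)(4) + (3)(-2) = -18 = -18 ✓

x = 0, y = 4, z = -2


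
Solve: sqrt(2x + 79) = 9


Square both sides: 2x + 79 = 9^2 = 81
2x = 81 - 79 = 2
x = 1
Check: sqrt(2*1 + 79) = sqrt(81) = 9 ✓

x = 1


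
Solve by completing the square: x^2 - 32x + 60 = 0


Start: x^2 - 32x + 60 = 0
Move constant: x^2 - 32x = -60
Half of -32 is -16, squared is 256
Add 256 to both sides: x^2 - 32x + 256 = 196
(x - 16)^2 = 196
x - 16 = ±14
x = 16 + 14 = 30 or x = 16 - 14 = 2

x = 2, x = 30


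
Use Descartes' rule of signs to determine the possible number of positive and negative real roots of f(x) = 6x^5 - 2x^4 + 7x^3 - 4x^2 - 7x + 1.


Descartes' rule of signs:

For positive roots, count sign changes in f(x) = 6x^5 - 2x^4 + 7x^3 - 4x^2 - 7x + 1:
Signs of coefficients: +, -, +, -, -, +
Number of sign changes: 4
Possible positive real roots: 4, 2, 0

For negative roots, examine f(-x) = -6x^5 - 2x^4 - 7x^3 - 4x^2 + 7x + 1:
Signs of coefficients: -, -, -, -, +, +
Number of sign changes: 1
Possible negative real roots: 1

Positive roots: 4 or 2 or 0; Negative roots: 1


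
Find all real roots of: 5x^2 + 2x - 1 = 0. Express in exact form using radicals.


Using the quadratic formula: x = (-b ± sqrt(b^2 - 4ac)) / (2a)
Here a = 5, b = 2, c = -1
Discriminant = b^2 - 4ac = 2^2 - 4(5)(-1) = 4 + 20 = 24
Since discriminant = 24 > 0, there are two real roots.
x = (-2 ± 2*sqrt(6)) / 10
Simplifying: x = (-1 ± sqrt(6)) / 5
Numerically: x ≈ 0.2899 or x ≈ -0.6899

x = (-1 + sqrt(6)) / 5 or x = (-1 - sqrt(6)) / 5


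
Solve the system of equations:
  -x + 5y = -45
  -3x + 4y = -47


Using Cramer's rule:
Determinant D = (-1)(4) - (-3)(5) = -4 + 15 = 11
Dx = (-45)(4) - (-47)(5) = -180 + 235 = 55
Dy = (-1)(-47) - (-3)(-45) = 47 - 135 = -88
x = Dx/D = 55/11 = 5
y = Dy/D = -88/11 = -8

x = 5, y = -8


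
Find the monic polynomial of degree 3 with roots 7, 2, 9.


A monic polynomial with roots 7, 2, 9 is:
p(x) = (x - 7)(x - 2)(x - 9)
After multiplying by (x - 7): x - 7
After multiplying by (x - 2): x^2 - 9x + 14
After multiplying by (x - 9): x^3 - 18x^2 + 95x - 126

x^3 - 18x^2 + 95x - 126


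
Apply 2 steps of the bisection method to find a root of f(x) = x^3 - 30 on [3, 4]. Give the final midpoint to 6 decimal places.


f(x) = x^3 - 30
f(3) = -3 < 0
f(4) = 34 > 0

Step 1: midpoint = (3.000000 + 4.000000)/2 = 3.500000
  f(3.500000) = 12.875000
  f(mid) > 0, so root is in [3.000000, 3.500000]

Step 2: midpoint = (3.000000 + 3.500000)/2 = 3.250000
  f(3.250000) = 4.328125
  f(mid) > 0, so root is in [3.000000, 3.250000]

midpoint = 3.250000


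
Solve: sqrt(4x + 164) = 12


Square both sides: 4x + 164 = 12^2 = 144
4x = 144 - 164 = -20
x = -5
Check: sqrt(4*(-5) + 164) = sqrt(144) = 12 ✓

x = -5


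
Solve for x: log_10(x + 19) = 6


Convert to exponential form: x + 19 = 10^6 = 1000000
x = 1000000 - 19 = 999981
Check: log_10(999981 + 19) = log_10(1000000) = log_10(1000000) = 6 ✓

x = 999981


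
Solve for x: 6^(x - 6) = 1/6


Express both sides with the same base.
1/6 = 6^(-1)
Since the bases match, equate exponents: x - 6 = -1
So x = -1 - (-6) = 5

x = 5


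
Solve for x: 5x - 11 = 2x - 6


Starting with: 5x - 11 = 2x - 6
Move all x terms to left: (5 - 2)x = -6 + 11
Simplify: 3x = 5
Divide both sides by 3: x = 5/3

x = 5/3


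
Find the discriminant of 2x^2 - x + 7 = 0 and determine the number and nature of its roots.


For ax^2 + bx + c = 0, discriminant D = b^2 - 4ac
Here a = 2, b = -1, c = 7
D = (-1)^2 - 4(2)(7) = 1 - 56 = -55

D = -55 < 0
The equation has no real roots (2 complex conjugate roots).

Discriminant = -55, no real roots (2 complex conjugate roots)


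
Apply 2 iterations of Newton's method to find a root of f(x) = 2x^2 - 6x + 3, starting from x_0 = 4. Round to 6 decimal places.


Newton's method: x_(n+1) = x_n - f(x_n)/f'(x_n)
f(x) = 2x^2 - 6x + 3
f'(x) = 4x - 6

Iteration 1:
  f(4.000000) = 11.000000
  f'(4.000000) = 10.000000
  x_1 = 4.000000 - (11.000000)/(10.000000) = 2.900000

Iteration 2:
  f(2.900000) = 2.420000
  f'(2.900000) = 5.600000
  x_2 = 2.900000 - (2.420000)/(5.600000) = 2.467857

x_2 = 2.467857


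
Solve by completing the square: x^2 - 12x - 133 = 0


Start: x^2 - 12x - 133 = 0
Move constant: x^2 - 12x = 133
Half of -12 is -6, squared is 36
Add 36 to both sides: x^2 - 12x + 36 = 169
(x - 6)^2 = 169
x - 6 = ±13
x = 6 + 13 = 19 or x = 6 - 13 = -7

x = -7, x = 19


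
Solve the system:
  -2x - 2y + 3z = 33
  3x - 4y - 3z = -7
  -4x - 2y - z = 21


Using Cramer's rule. Expand each determinant along the first row.
D  = (-2)*[(-4)*(-1) - (-3)*(-2)] - (-2)*[3*(-1) - (-3)*(-4)] + 3*[3*(-2) - (-4)*(-4)]
  = (-2)*(-2) - (-2)*(-15) + 3*(-22) = -92
Dx = 33*[(-4)*(-1) - (-3)*(-2)] - (-2)*[(-7)*(-1) - (-3)*21] + 3*[(-7)*(-2) - (-4)*21]
  = 33*(-2) - (-2)*(70) + 3*(98) = 368
Dy = (-2)*[(-7)*(-1) - (-3)*21] - 33*[3*(-1) - (-3)*(-4)] + 3*[3*21 - (-7)*(-4)]
  = (-2)*(70) - 33*(-15) + 3*(35) = 460
Dz = (-2)*[(-4)*21 - (-7)*(-2)] - (-2)*[3*21 - (-7)*(-4)] + 33*[3*(-2) - (-4)*(-4)]
  = (-2)*(-98) - (-2)*(35) + 33*(-22) = -460
x = Dx/D = 368/-92 = -4, y = Dy/D = 460/-92 = -5, z = Dz/D = -460/-92 = 5
Check eq1: (-2)(-4) + (-2)(-5) + (3)(5) = 33 = 33 ✓
Check eq2: (3)(-4) + (-4)(-5) + (-3)(5) = -7 = -7 ✓
Check eq3: (-4)(-4) + (-2)(-5) + (-1)(5) = 21 = 21 ✓

x = -4, y = -5, z = 5


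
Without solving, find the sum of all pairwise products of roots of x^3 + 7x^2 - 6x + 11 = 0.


By Vieta's formulas for x^3 + bx^2 + cx + d = 0:
  r1 + r2 + r3 = -b/a = -7
  r1*r2 + r1*r3 + r2*r3 = c/a = -6
  r1*r2*r3 = -d/a = -11


Sum of pairwise products = -6


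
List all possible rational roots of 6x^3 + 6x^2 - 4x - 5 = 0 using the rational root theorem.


Rational root theorem: possible roots are ±p/q where:
  p divides the constant term (-5): p ∈ {1, 5}
  q divides the leading coefficient (6): q ∈ {1, 2, 3, 6}

All possible rational roots: -5, -5/2, -5/3, -1, -5/6, -1/2, -1/3, -1/6, 1/6, 1/3, 1/2, 5/6, 1, 5/3, 5/2, 5

-5, -5/2, -5/3, -1, -5/6, -1/2, -1/3, -1/6, 1/6, 1/3, 1/2, 5/6, 1, 5/3, 5/2, 5


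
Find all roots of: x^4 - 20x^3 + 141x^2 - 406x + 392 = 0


Let p(x) = x^4 - 20x^3 + 141x^2 - 406x + 392. By the rational root theorem (leading coefficient 1), any rational root is an integer divisor of 392: try ±1, ±2, ... in turn.
Test x = 1: value = 108 ≠ 0.
Test x = -1: value = 960 ≠ 0.
Test x = 2: value = 0 ✓, so (x - 2) is a factor.
Synthetic division by (x - 2): bring down 1; 1(2) - 20 = -18; (-18)(2) + 141 = 105; 105(2) - 406 = -196; (-196)(2) + 392 = 0 → quotient x^3 - 18x^2 + 105x - 196, remainder 0.
Continue with the quotient x^3 - 18x^2 + 105x - 196 (candidates must divide 196; re-test x = 2 first in case it repeats).
Test x = 2: value = -50 ≠ 0.
Test x = -2: value = -486 ≠ 0.
Test x = 4: value = 0 ✓, so (x - 4) is a factor.
Synthetic division by (x - 4): bring down 1; 1(4) - 18 = -14; (-14)(4) + 105 = 49; 49(4) - 196 = 0 → quotient x^2 - 14x + 49, remainder 0.
Solve the quadratic x^2 - 14x + 49 = 0: discriminant = (-14)^2 - 4(1)(49) = 196 - 196 = 0.
Discriminant = 0, so a double root: x = 14/2 = 7.
Collecting all roots found:

x = 2, x = 4, x = 7 (multiplicity 2)


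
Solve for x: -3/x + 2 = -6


Subtract 2 from both sides: -3/x = -8
Multiply both sides by x: -3 = -8 * x
Divide by -8: x = 3/8

x = 3/8


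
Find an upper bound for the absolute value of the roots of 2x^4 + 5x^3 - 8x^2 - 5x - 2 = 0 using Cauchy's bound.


Cauchy's bound: all roots r satisfy |r| <= 1 + max(|a_i/a_n|) for i = 0,...,n-1
where a_n is the leading coefficient.

Coefficients: [2, 5, -8, -5, -2]
Leading coefficient a_n = 2
Ratios |a_i/a_n|: 5/2, 4, 5/2, 1
Maximum ratio: 4
Cauchy's bound: |r| <= 1 + 4 = 5

Upper bound = 5


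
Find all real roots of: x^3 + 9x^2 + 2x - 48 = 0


Let p(x) = x^3 + 9x^2 + 2x - 48. By the rational root theorem (leading coefficient 1), any rational root is an integer divisor of 48: try ±1, ±2, ... in turn.
Test x = 1: value = -36 ≠ 0.
Test x = -1: value = -42 ≠ 0.
Test x = 2: value = 0 ✓, so (x - 2) is a factor.
Synthetic division by (x - 2): bring down 1; 1(2) + 9 = 11; 11(2) + 2 = 24; 24(2) - 48 = 0 → quotient x^2 + 11x + 24, remainder 0.
Solve the quadratic x^2 + 11x + 24 = 0: discriminant = 11^2 - 4(1)(24) = 121 - 96 = 25.
sqrt(25) = 5, so x = (-11 ± 5)/2: x = -3 or x = -8.

x = -8, x = -3, x = 2


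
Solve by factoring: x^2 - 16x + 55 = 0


We need two numbers that multiply to 55 and add to -16.
Those numbers are -5 and -11 (since (-5) * (-11) = 55 and (-5) + (-11) = -16).
So x^2 - 16x + 55 = (x - 5)(x - 11) = 0
Setting each factor to zero: x = 5 or x = 11

x = 5, x = 11


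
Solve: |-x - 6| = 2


An absolute value equation |expr| = 2 gives two cases:
Case 1: -x - 6 = 2
  -x = 8, so x = -8
Case 2: -x - 6 = -2
  -x = 4, so x = -4

x = -8, x = -4


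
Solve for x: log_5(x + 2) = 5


Convert to exponential form: x + 2 = 5^5 = 3125
x = 3125 - 2 = 3123
Check: log_5(3123 + 2) = log_5(3125) = log_5(3125) = 5 ✓

x = 3123


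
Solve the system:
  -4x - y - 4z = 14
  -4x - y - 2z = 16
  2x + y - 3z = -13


Using Cramer's rule. Expand each determinant along the first row.
D  = (-4)*[(-1)*(-3) - (-2)*1] - (-1)*[(-4)*(-3) - (-2)*2] + (-4)*[(-4)*1 - (-1)*2]
  = (-4)*(5) - (-1)*(16) + (-4)*(-2) = 4
Dx = 14*[(-1)*(-3) - (-2)*1] - (-1)*[16*(-3) - (-2)*(-13)] + (-4)*[16*1 - (-1)*(-13)]
  = 14*(5) - (-1)*(-74) + (-4)*(3) = -16
Dy = (-4)*[16*(-3) - (-2)*(-13)] - 14*[(-4)*(-3) - (-2)*2] + (-4)*[(-4)*(-13) - 16*2]
  = (-4)*(-74) - 14*(16) + (-4)*(20) = -8
Dz = (-4)*[(-1)*(-13) - 16*1] - (-1)*[(-4)*(-13) - 16*2] + 14*[(-4)*1 - (-1)*2]
  = (-4)*(-3) - (-1)*(20) + 14*(-2) = 4
x = Dx/D = -16/4 = -4, y = Dy/D = -8/4 = -2, z = Dz/D = 4/4 = 1
Check eq1: (-4)(-4) + (-1)(-2) + (-4)(1) = 14 = 14 ✓
Check eq2: (-4)(-4) + (-1)(-2) + (-2)(1) = 16 = 16 ✓
Check eq3: (2)(-4) + (1)(-2) + (-3)(1) = -13 = -13 ✓

x = -4, y = -2, z = 1


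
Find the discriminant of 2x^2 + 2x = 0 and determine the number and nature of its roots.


For ax^2 + bx + c = 0, discriminant D = b^2 - 4ac
Here a = 2, b = 2, c = 0
D = (2)^2 - 4(2)(0) = 4 - 0 = 4

D = 4 > 0 and is a perfect square (sqrt = 2)
The equation has 2 distinct real rational roots.

Discriminant = 4, 2 distinct real rational roots


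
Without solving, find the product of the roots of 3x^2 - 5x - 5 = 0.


By Vieta's formulas for ax^2 + bx + c = 0:
  Sum of roots = -b/a
  Product of roots = c/a

Here a = 3, b = -5, c = -5
Sum = -(-5)/3 = 5/3
Product = -5/3 = -5/3

Product = -5/3


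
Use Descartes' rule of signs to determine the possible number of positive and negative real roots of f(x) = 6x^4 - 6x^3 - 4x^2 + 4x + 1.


Descartes' rule of signs:

For positive roots, count sign changes in f(x) = 6x^4 - 6x^3 - 4x^2 + 4x + 1:
Signs of coefficients: +, -, -, +, +
Number of sign changes: 2
Possible positive real roots: 2, 0

For negative roots, examine f(-x) = 6x^4 + 6x^3 - 4x^2 - 4x + 1:
Signs of coefficients: +, +, -, -, +
Number of sign changes: 2
Possible negative real roots: 2, 0

Positive roots: 2 or 0; Negative roots: 2 or 0


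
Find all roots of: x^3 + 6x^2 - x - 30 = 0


Let p(x) = x^3 + 6x^2 - x - 30. By the rational root theorem (leading coefficient 1), any rational root is an integer divisor of 30: try ±1, ±2, ... in turn.
Test x = 1: value = -24 ≠ 0.
Test x = -1: value = -24 ≠ 0.
Test x = 2: value = 0 ✓, so (x - 2) is a factor.
Synthetic division by (x - 2): bring down 1; 1(2) + 6 = 8; 8(2) - 1 = 15; 15(2) - 30 = 0 → quotient x^2 + 8x + 15, remainder 0.
Solve the quadratic x^2 + 8x + 15 = 0: discriminant = 8^2 - 4(1)(15) = 64 - 60 = 4.
sqrt(4) = 2, so x = (-8 ± 2)/2: x = -3 or x = -5.
Collecting all roots found:

x = -5, x = -3, x = 2


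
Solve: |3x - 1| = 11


An absolute value equation |expr| = 11 gives two cases:
Case 1: 3x - 1 = 11
  3x = 12, so x = 4
Case 2: 3x - 1 = -11
  3x = -10, so x = -10/3

x = -10/3, x = 4


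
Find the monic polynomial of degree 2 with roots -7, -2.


A monic polynomial with roots -7, -2 is:
p(x) = (x + 7)(x + 2)
After multiplying by (x + 7): x + 7
After multiplying by (x + 2): x^2 + 9x + 14

x^2 + 9x + 14


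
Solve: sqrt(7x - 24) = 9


Square both sides: 7x - 24 = 9^2 = 81
7x = 81 + 24 = 105
x = 15
Check: sqrt(7*15 - 24) = sqrt(81) = 9 ✓

x = 15


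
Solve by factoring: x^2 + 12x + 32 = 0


We need two numbers that multiply to 32 and add to 12.
Those numbers are 8 and 4 (since 8 * 4 = 32 and 8 + 4 = 12).
So x^2 + 12x + 32 = (x + 8)(x + 4) = 0
Setting each factor to zero: x = -8 or x = -4

x = -8, x = -4


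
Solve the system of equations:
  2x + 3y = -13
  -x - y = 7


Using Cramer's rule:
Determinant D = (2)(-1) - (-1)(3) = -2 + 3 = 1
Dx = (-13)(-1) - (7)(3) = 13 - 21 = -8
Dy = (2)(7) - (-1)(-13) = 14 - 13 = 1
x = Dx/D = -8/1 = -8
y = Dy/D = 1/1 = 1

x = -8, y = 1


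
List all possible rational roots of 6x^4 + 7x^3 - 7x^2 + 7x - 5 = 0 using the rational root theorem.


Rational root theorem: possible roots are ±p/q where:
  p divides the constant term (-5): p ∈ {1, 5}
  q divides the leading coefficient (6): q ∈ {1, 2, 3, 6}

All possible rational roots: -5, -5/2, -5/3, -1, -5/6, -1/2, -1/3, -1/6, 1/6, 1/3, 1/2, 5/6, 1, 5/3, 5/2, 5

-5, -5/2, -5/3, -1, -5/6, -1/2, -1/3, -1/6, 1/6, 1/3, 1/2, 5/6, 1, 5/3, 5/2, 5


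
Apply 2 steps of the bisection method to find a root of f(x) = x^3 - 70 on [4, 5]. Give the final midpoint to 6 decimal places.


f(x) = x^3 - 70
f(4) = -6 < 0
f(5) = 55 > 0

Step 1: midpoint = (4.000000 + 5.000000)/2 = 4.500000
  f(4.500000) = 21.125000
  f(mid) > 0, so root is in [4.000000, 4.500000]

Step 2: midpoint = (4.000000 + 4.500000)/2 = 4.250000
  f(4.250000) = 6.765625
  f(mid) > 0, so root is in [4.000000, 4.250000]

midpoint = 4.250000


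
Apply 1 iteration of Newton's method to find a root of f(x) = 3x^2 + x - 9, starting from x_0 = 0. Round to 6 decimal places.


Newton's method: x_(n+1) = x_n - f(x_n)/f'(x_n)
f(x) = 3x^2 + x - 9
f'(x) = 6x + 1

Iteration 1:
  f(0.000000) = -9.000000
  f'(0.000000) = 1.000000
  x_1 = 0.000000 - (-9.000000)/(1.000000) = 9.000000

x_1 = 9.000000


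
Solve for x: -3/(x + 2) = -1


Multiply both sides by (x + 2): -3 = -1(x + 2)
Distribute: -3 = -x - 2
-x = -3 + 2 = -1
x = 1

x = 1


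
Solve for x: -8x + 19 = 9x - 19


Starting with: -8x + 19 = 9x - 19
Move all x terms to left: (-8 - 9)x = -19 - 19
Simplify: -17x = -38
Divide both sides by -17: x = 38/17

x = 38/17


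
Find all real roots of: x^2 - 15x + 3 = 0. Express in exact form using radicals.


Using the quadratic formula: x = (-b ± sqrt(b^2 - 4ac)) / (2a)
Here a = 1, b = -15, c = 3
Discriminant = b^2 - 4ac = (-15)^2 - 4(1)(3) = 225 - 12 = 213
Since discriminant = 213 > 0, there are two real roots.
x = (15 ± sqrt(213)) / 2
Numerically: x ≈ 14.7973 or x ≈ 0.2027

x = (15 + sqrt(213)) / 2 or x = (15 - sqrt(213)) / 2


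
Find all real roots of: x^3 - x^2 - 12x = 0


The constant term is 0, so x = 0 is a root. Factor out x:
  x(x^2 - x - 12) = 0
Solve the quadratic x^2 - x - 12 = 0: discriminant = (-1)^2 - 4(1)(-12) = 1 + 48 = 49.
sqrt(49) = 7, so x = (1 ± 7)/2: x = 4 or x = -3.

x = -3, x = 0, x = 4


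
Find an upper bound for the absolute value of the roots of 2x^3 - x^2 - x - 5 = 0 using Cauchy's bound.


Cauchy's bound: all roots r satisfy |r| <= 1 + max(|a_i/a_n|) for i = 0,...,n-1
where a_n is the leading coefficient.

Coefficients: [2, -1, -1, -5]
Leading coefficient a_n = 2
Ratios |a_i/a_n|: 1/2, 1/2, 5/2
Maximum ratio: 5/2
Cauchy's bound: |r| <= 1 + 5/2 = 7/2

Upper bound = 7/2


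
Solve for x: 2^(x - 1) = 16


Express both sides with the same base.
16 = 2^4
Since the bases match, equate exponents: x - 1 = 4
So x = 4 - (-1) = 5

x = 5


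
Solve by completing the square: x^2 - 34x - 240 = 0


Start: x^2 - 34x - 240 = 0
Move constant: x^2 - 34x = 240
Half of -34 is -17, squared is 289
Add 289 to both sides: x^2 - 34x + 289 = 529
(x - 17)^2 = 529
x - 17 = ±23
x = 17 + 23 = 40 or x = 17 - 23 = -6

x = -6, x = 40


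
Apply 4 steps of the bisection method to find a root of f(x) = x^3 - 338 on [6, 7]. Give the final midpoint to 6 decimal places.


f(x) = x^3 - 338
f(6) = -122 < 0
f(7) = 5 > 0

Step 1: midpoint = (6.000000 + 7.000000)/2 = 6.500000
  f(6.500000) = -63.375000
  f(mid) < 0, so root is in [6.500000, 7.000000]

Step 2: midpoint = (6.500000 + 7.000000)/2 = 6.750000
  f(6.750000) = -30.453125
  f(mid) < 0, so root is in [6.750000, 7.000000]

Step 3: midpoint = (6.750000 + 7.000000)/2 = 6.875000
  f(6.875000) = -13.048828
  f(mid) < 0, so root is in [6.875000, 7.000000]

Step 4: midpoint = (6.875000 + 7.000000)/2 = 6.937500
  f(6.937500) = -4.105713
  f(mid) < 0, so root is in [6.937500, 7.000000]

midpoint = 6.937500


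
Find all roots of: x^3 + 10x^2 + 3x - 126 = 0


Let p(x) = x^3 + 10x^2 + 3x - 126. By the rational root theorem (leading coefficient 1), any rational root is an integer divisor of 126: try ±1, ±2, ... in turn.
Test x = 1: value = -112 ≠ 0.
Test x = -1: value = -120 ≠ 0.
Test x = 2: value = -72 ≠ 0.
Test x = -2: value = -100 ≠ 0.
Test x = 3: value = 0 ✓, so (x - 3) is a factor.
Synthetic division by (x - 3): bring down 1; 1(3) + 10 = 13; 13(3) + 3 = 42; 42(3) - 126 = 0 → quotient x^2 + 13x + 42, remainder 0.
Solve the quadratic x^2 + 13x + 42 = 0: discriminant = 13^2 - 4(1)(42) = 169 - 168 = 1.
sqrt(1) = 1, so x = (-13 ± 1)/2: x = -6 or x = -7.
Collecting all roots found:

x = -7, x = -6, x = 3


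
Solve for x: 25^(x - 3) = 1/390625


Express both sides with the same base.
1/390625 = 25^(-4)
Since the bases match, equate exponents: x - 3 = -4
So x = -4 - (-3) = -1

x = -1


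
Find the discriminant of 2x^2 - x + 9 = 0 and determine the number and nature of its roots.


For ax^2 + bx + c = 0, discriminant D = b^2 - 4ac
Here a = 2, b = -1, c = 9
D = (-1)^2 - 4(2)(9) = 1 - 72 = -71

D = -71 < 0
The equation has no real roots (2 complex conjugate roots).

Discriminant = -71, no real roots (2 complex conjugate roots)


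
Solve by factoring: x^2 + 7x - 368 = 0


We need two numbers that multiply to -368 and add to 7.
Those numbers are 23 and -16 (since 23 * (-16) = -368 and 23 + (-16) = 7).
So x^2 + 7x - 368 = (x + 23)(x - 16) = 0
Setting each factor to zero: x = -23 or x = 16

x = -23, x = 16


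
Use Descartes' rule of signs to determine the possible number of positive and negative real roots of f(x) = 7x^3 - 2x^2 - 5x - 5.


Descartes' rule of signs:

For positive roots, count sign changes in f(x) = 7x^3 - 2x^2 - 5x - 5:
Signs of coefficients: +, -, -, -
Number of sign changes: 1
Possible positive real roots: 1

For negative roots, examine f(-x) = -7x^3 - 2x^2 + 5x - 5:
Signs of coefficients: -, -, +, -
Number of sign changes: 2
Possible negative real roots: 2, 0

Positive roots: 1; Negative roots: 2 or 0


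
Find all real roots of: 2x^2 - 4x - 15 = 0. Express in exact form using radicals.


Using the quadratic formula: x = (-b ± sqrt(b^2 - 4ac)) / (2a)
Here a = 2, b = -4, c = -15
Discriminant = b^2 - 4ac = (-4)^2 - 4(2)(-15) = 16 + 120 = 136
Since discriminant = 136 > 0, there are two real roots.
x = (4 ± 2*sqrt(34)) / 4
Simplifying: x = (2 ± sqrt(34)) / 2
Numerically: x ≈ 3.9155 or x ≈ -1.9155

x = (2 + sqrt(34)) / 2 or x = (2 - sqrt(34)) / 2


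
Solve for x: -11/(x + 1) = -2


Multiply both sides by (x + 1): -11 = -2(x + 1)
Distribute: -11 = -2x - 2
-2x = -11 + 2 = -9
x = 9/2

x = 9/2


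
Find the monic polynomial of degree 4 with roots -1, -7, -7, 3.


A monic polynomial with roots -1, -7, -7, 3 is:
p(x) = (x + 1)(x + 7)(x + 7)(x - 3)
After multiplying by (x + 1): x + 1
After multiplying by (x + 7): x^2 + 8x + 7
After multiplying by (x + 7): x^3 + 15x^2 + 63x + 49
After multiplying by (x - 3): x^4 + 12x^3 + 18x^2 - 140x - 147

x^4 + 12x^3 + 18x^2 - 140x - 147


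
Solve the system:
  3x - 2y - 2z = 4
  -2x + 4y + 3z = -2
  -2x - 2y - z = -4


Using Cramer's rule. Expand each determinant along the first row.
D  = 3*[4*(-1) - 3*(-2)] - (-2)*[(-2)*(-1) - 3*(-2)] + (-2)*[(-2)*(-2) - 4*(-2)]
  = 3*(2) - (-2)*(8) + (-2)*(12) = -2
Dx = 4*[4*(-1) - 3*(-2)] - (-2)*[(-2)*(-1) - 3*(-4)] + (-2)*[(-2)*(-2) - 4*(-4)]
  = 4*(2) - (-2)*(14) + (-2)*(20) = -4
Dy = 3*[(-2)*(-1) - 3*(-4)] - 4*[(-2)*(-1) - 3*(-2)] + (-2)*[(-2)*(-4) - (-2)*(-2)]
  = 3*(14) - 4*(8) + (-2)*(4) = 2
Dz = 3*[4*(-4) - (-2)*(-2)] - (-2)*[(-2)*(-4) - (-2)*(-2)] + 4*[(-2)*(-2) - 4*(-2)]
  = 3*(-20) - (-2)*(4) + 4*(12) = -4
x = Dx/D = -4/-2 = 2, y = Dy/D = 2/-2 = -1, z = Dz/D = -4/-2 = 2
Check eq1: (3)(2) + (-2)(-1) + (-2)(2) = 4 = 4 ✓
Check eq2: (-2)(2) + (4)(-1) + (3)(2) = -2 = -2 ✓
Check eq3: (-2)(2) + (-2)(-1) + (-1)(2) = -4 = -4 ✓

x = 2, y = -1, z = 2


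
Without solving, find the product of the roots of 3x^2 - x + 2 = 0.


By Vieta's formulas for ax^2 + bx + c = 0:
  Sum of roots = -b/a
  Product of roots = c/a

Here a = 3, b = -1, c = 2
Sum = -(-1)/3 = 1/3
Product = 2/3 = 2/3

Product = 2/3


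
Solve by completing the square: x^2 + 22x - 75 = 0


Start: x^2 + 22x - 75 = 0
Move constant: x^2 + 22x = 75
Half of 22 is 11, squared is 121
Add 121 to both sides: x^2 + 22x + 121 = 196
(x + 11)^2 = 196
x + 11 = ±14
x = -11 + 14 = 3 or x = -11 - 14 = -25

x = -25, x = 3


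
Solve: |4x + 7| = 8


An absolute value equation |expr| = 8 gives two cases:
Case 1: 4x + 7 = 8
  4x = 1, so x = 1/4
Case 2: 4x + 7 = -8
  4x = -15, so x = -15/4

x = -15/4, x = 1/4


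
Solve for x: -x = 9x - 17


Starting with: -x = 9x - 17
Move all x terms to left: (-1 - 9)x = -17 - 0
Simplify: -10x = -17
Divide both sides by -10: x = 17/10

x = 17/10


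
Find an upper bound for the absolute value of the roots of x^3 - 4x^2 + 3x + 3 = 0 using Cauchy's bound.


Cauchy's bound: all roots r satisfy |r| <= 1 + max(|a_i/a_n|) for i = 0,...,n-1
where a_n is the leading coefficient.

Coefficients: [1, -4, 3, 3]
Leading coefficient a_n = 1
Ratios |a_i/a_n|: 4, 3, 3
Maximum ratio: 4
Cauchy's bound: |r| <= 1 + 4 = 5

Upper bound = 5


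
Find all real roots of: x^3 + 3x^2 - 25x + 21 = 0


Let p(x) = x^3 + 3x^2 - 25x + 21. By the rational root theorem (leading coefficient 1), any rational root is an integer divisor of 21: try ±1, ±2, ... in turn.
Test x = 1: value = 0 ✓, so (x - 1) is a factor.
Synthetic division by (x - 1): bring down 1; 1(1) + 3 = 4; 4(1) - 25 = -21; (-21)(1) + 21 = 0 → quotient x^2 + 4x - 21, remainder 0.
Solve the quadratic x^2 + 4x - 21 = 0: discriminant = 4^2 - 4(1)(-21) = 16 + 84 = 100.
sqrt(100) = 10, so x = (-4 ± 10)/2: x = 3 or x = -7.

x = -7, x = 1, x = 3


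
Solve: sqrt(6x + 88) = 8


Square both sides: 6x + 88 = 8^2 = 64
6x = 64 - 88 = -24
x = -4
Check: sqrt(6*(-4) + 88) = sqrt(64) = 8 ✓

x = -4


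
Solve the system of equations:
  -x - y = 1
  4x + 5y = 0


Using Cramer's rule:
Determinant D = (-1)(5) - (4)(-1) = -5 + 4 = -1
Dx = (1)(5) - (0)(-1) = 5 - 0 = 5
Dy = (-1)(0) - (4)(1) = 0 - 4 = -4
x = Dx/D = 5/-1 = -5
y = Dy/D = -4/-1 = 4

x = -5, y = 4


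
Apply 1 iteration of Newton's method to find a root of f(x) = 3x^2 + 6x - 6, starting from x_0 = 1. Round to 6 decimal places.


Newton's method: x_(n+1) = x_n - f(x_n)/f'(x_n)
f(x) = 3x^2 + 6x - 6
f'(x) = 6x + 6

Iteration 1:
  f(1.000000) = 3.000000
  f'(1.000000) = 12.000000
  x_1 = 1.000000 - (3.000000)/(12.000000) = 0.750000

x_1 = 0.750000


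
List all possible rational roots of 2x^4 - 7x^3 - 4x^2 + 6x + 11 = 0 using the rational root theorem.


Rational root theorem: possible roots are ±p/q where:
  p divides the constant term (11): p ∈ {1, 11}
  q divides the leading coefficient (2): q ∈ {1, 2}

All possible rational roots: -11, -11/2, -1, -1/2, 1/2, 1, 11/2, 11

-11, -11/2, -1, -1/2, 1/2, 1, 11/2, 11


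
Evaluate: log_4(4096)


We need the exponent such that 4^? = 4096
4^6 = 4096
Therefore log_4(4096) = 6

6


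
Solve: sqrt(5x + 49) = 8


Square both sides: 5x + 49 = 8^2 = 64
5x = 64 - 49 = 15
x = 3
Check: sqrt(5*3 + 49) = sqrt(64) = 8 ✓

x = 3


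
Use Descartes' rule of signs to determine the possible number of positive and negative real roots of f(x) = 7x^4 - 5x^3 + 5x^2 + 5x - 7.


Descartes' rule of signs:

For positive roots, count sign changes in f(x) = 7x^4 - 5x^3 + 5x^2 + 5x - 7:
Signs of coefficients: +, -, +, +, -
Number of sign changes: 3
Possible positive real roots: 3, 1

For negative roots, examine f(-x) = 7x^4 + 5x^3 + 5x^2 - 5x - 7:
Signs of coefficients: +, +, +, -, -
Number of sign changes: 1
Possible negative real roots: 1

Positive roots: 3 or 1; Negative roots: 1


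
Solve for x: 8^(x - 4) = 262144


Express both sides with the same base.
262144 = 8^6
Since the bases match, equate exponents: x - 4 = 6
So x = 6 - (-4) = 10

x = 10


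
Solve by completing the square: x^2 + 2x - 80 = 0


Start: x^2 + 2x - 80 = 0
Move constant: x^2 + 2x = 80
Half of 2 is 1, squared is 1
Add 1 to both sides: x^2 + 2x + 1 = 81
(x + 1)^2 = 81
x + 1 = ±9
x = -1 + 9 = 8 or x = -1 - 9 = -10

x = -10, x = 8


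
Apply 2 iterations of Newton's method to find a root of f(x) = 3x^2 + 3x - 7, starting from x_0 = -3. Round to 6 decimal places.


Newton's method: x_(n+1) = x_n - f(x_n)/f'(x_n)
f(x) = 3x^2 + 3x - 7
f'(x) = 6x + 3

Iteration 1:
  f(-3.000000) = 11.000000
  f'(-3.000000) = -15.000000
  x_1 = -3.000000 - (11.000000)/(-15.000000) = -2.266667

Iteration 2:
  f(-2.266667) = 1.613333
  f'(-2.266667) = -10.600000
  x_2 = -2.266667 - (1.613333)/(-10.600000) = -2.114465

x_2 = -2.114465


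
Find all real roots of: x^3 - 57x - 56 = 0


Let p(x) = x^3 - 57x - 56. By the rational root theorem (leading coefficient 1), any rational root is an integer divisor of 56: try ±1, ±2, ... in turn.
Test x = 1: value = -112 ≠ 0.
Test x = -1: value = 0 ✓, so (x + 1) is a factor.
Synthetic division by (x + 1): bring down 1; 1(-1) + 0 = -1; (-1)(-1) - 57 = -56; (-56)(-1) - 56 = 0 → quotient x^2 - x - 56, remainder 0.
Solve the quadratic x^2 - x - 56 = 0: discriminant = (-1)^2 - 4(1)(-56) = 1 + 224 = 225.
sqrt(225) = 15, so x = (1 ± 15)/2: x = 8 or x = -7.

x = -7, x = -1, x = 8


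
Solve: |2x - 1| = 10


An absolute value equation |expr| = 10 gives two cases:
Case 1: 2x - 1 = 10
  2x = 11, so x = 11/2
Case 2: 2x - 1 = -10
  2x = -9, so x = -9/2

x = -9/2, x = 11/2


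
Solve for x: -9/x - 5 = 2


Subtract -5 from both sides: -9/x = 7
Multiply both sides by x: -9 = 7 * x
Divide by 7: x = -9/7

x = -9/7


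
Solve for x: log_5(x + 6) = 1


Convert to exponential form: x + 6 = 5^1 = 5
x = 5 - 6 = -1
Check: log_5(-1 + 6) = log_5(5) = log_5(5) = 1 ✓

x = -1


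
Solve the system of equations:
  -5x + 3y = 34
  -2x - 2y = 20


Using Cramer's rule:
Determinant D = (-5)(-2) - (-2)(3) = 10 + 6 = 16
Dx = (34)(-2) - (20)(3) = -68 - 60 = -128
Dy = (-5)(20) - (-2)(34) = -100 + 68 = -32
x = Dx/D = -128/16 = -8
y = Dy/D = -32/16 = -2

x = -8, y = -2


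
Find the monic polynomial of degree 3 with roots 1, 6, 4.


A monic polynomial with roots 1, 6, 4 is:
p(x) = (x - 1)(x - 6)(x - 4)
After multiplying by (x - 1): x - 1
After multiplying by (x - 6): x^2 - 7x + 6
After multiplying by (x - 4): x^3 - 11x^2 + 34x - 24

x^3 - 11x^2 + 34x - 24


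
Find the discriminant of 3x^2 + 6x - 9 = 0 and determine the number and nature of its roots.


For ax^2 + bx + c = 0, discriminant D = b^2 - 4ac
Here a = 3, b = 6, c = -9
D = (6)^2 - 4(3)(-9) = 36 + 108 = 144

D = 144 > 0 and is a perfect square (sqrt = 12)
The equation has 2 distinct real rational roots.

Discriminant = 144, 2 distinct real rational roots


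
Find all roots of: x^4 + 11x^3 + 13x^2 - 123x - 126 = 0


Let p(x) = x^4 + 11x^3 + 13x^2 - 123x - 126. By the rational root theorem (leading coefficient 1), any rational root is an integer divisor of 126: try ±1, ±2, ... in turn.
Test x = 1: value = -224 ≠ 0.
Test x = -1: value = 0 ✓, so (x + 1) is a factor.
Synthetic division by (x + 1): bring down 1; 1(-1) + 11 = 10; 10(-1) + 13 = 3; 3(-1) - 123 = -126; (-126)(-1) - 126 = 0 → quotient x^3 + 10x^2 + 3x - 126, remainder 0.
Continue with the quotient x^3 + 10x^2 + 3x - 126 (candidates must divide 126; re-test x = -1 first in case it repeats).
Test x = -1: value = -120 ≠ 0.
Test x = 2: value = -72 ≠ 0.
Test x = -2: value = -100 ≠ 0.
Test x = 3: value = 0 ✓, so (x - 3) is a factor.
Synthetic division by (x - 3): bring down 1; 1(3) + 10 = 13; 13(3) + 3 = 42; 42(3) - 126 = 0 → quotient x^2 + 13x + 42, remainder 0.
Solve the quadratic x^2 + 13x + 42 = 0: discriminant = 13^2 - 4(1)(42) = 169 - 168 = 1.
sqrt(1) = 1, so x = (-13 ± 1)/2: x = -6 or x = -7.
Collecting all roots found:

x = -7, x = -6, x = -1, x = 3


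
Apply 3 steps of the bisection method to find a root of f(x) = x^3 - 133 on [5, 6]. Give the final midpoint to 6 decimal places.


f(x) = x^3 - 133
f(5) = -8 < 0
f(6) = 83 > 0

Step 1: midpoint = (5.000000 + 6.000000)/2 = 5.500000
  f(5.500000) = 33.375000
  f(mid) > 0, so root is in [5.000000, 5.500000]

Step 2: midpoint = (5.000000 + 5.500000)/2 = 5.250000
  f(5.250000) = 11.703125
  f(mid) > 0, so root is in [5.000000, 5.250000]

Step 3: midpoint = (5.000000 + 5.250000)/2 = 5.125000
  f(5.125000) = 1.611328
  f(mid) > 0, so root is in [5.000000, 5.125000]

midpoint = 5.125000


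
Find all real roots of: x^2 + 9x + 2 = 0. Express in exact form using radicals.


Using the quadratic formula: x = (-b ± sqrt(b^2 - 4ac)) / (2a)
Here a = 1, b = 9, c = 2
Discriminant = b^2 - 4ac = 9^2 - 4(1)(2) = 81 - 8 = 73
Since discriminant = 73 > 0, there are two real roots.
x = (-9 ± sqrt(73)) / 2
Numerically: x ≈ -0.2280 or x ≈ -8.7720

x = (-9 + sqrt(73)) / 2 or x = (-9 - sqrt(73)) / 2


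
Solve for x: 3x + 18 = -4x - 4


Starting with: 3x + 18 = -4x - 4
Move all x terms to left: (3 + 4)x = -4 - 18
Simplify: 7x = -22
Divide both sides by 7: x = -22/7

x = -22/7


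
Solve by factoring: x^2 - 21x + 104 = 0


We need two numbers that multiply to 104 and add to -21.
Those numbers are -8 and -13 (since (-8) * (-13) = 104 and (-8) + (-13) = -21).
So x^2 - 21x + 104 = (x - 8)(x - 13) = 0
Setting each factor to zero: x = 8 or x = 13

x = 8, x = 13


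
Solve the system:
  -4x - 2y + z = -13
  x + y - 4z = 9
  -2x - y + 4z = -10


Using Cramer's rule. Expand each determinant along the first row.
D  = (-4)*[1*4 - (-4)*(-1)] - (-2)*[1*4 - (-4)*(-2)] + 1*[1*(-1) - 1*(-2)]
  = (-4)*(0) - (-2)*(-4) + 1*(1) = -7
Dx = (-13)*[1*4 - (-4)*(-1)] - (-2)*[9*4 - (-4)*(-10)] + 1*[9*(-1) - 1*(-10)]
  = (-13)*(0) - (-2)*(-4) + 1*(1) = -7
Dy = (-4)*[9*4 - (-4)*(-10)] - (-13)*[1*4 - (-4)*(-2)] + 1*[1*(-10) - 9*(-2)]
  = (-4)*(-4) - (-13)*(-4) + 1*(8) = -28
Dz = (-4)*[1*(-10) - 9*(-1)] - (-2)*[1*(-10) - 9*(-2)] + (-13)*[1*(-1) - 1*(-2)]
  = (-4)*(-1) - (-2)*(8) + (-13)*(1) = 7
x = Dx/D = -7/-7 = 1, y = Dy/D = -28/-7 = 4, z = Dz/D = 7/-7 = -1
Check eq1: (-4)(1) + (-2)(4) + (1)(-1) = -13 = -13 ✓
Check eq2: (1)(1) + (1)(4) + (-4)(-1) = 9 = 9 ✓
Check eq3: (-2)(1) + (-1)(4) + (4)(-1) = -10 = -10 ✓

x = 1, y = 4, z = -1


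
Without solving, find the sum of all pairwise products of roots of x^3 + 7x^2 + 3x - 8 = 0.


By Vieta's formulas for x^3 + bx^2 + cx + d = 0:
  r1 + r2 + r3 = -b/a = -7
  r1*r2 + r1*r3 + r2*r3 = c/a = 3
  r1*r2*r3 = -d/a = 8


Sum of pairwise products = 3


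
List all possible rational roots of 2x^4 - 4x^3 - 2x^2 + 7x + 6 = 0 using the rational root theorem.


Rational root theorem: possible roots are ±p/q where:
  p divides the constant term (6): p ∈ {1, 2, 3, 6}
  q divides the leading coefficient (2): q ∈ {1, 2}

All possible rational roots: -6, -3, -2, -3/2, -1, -1/2, 1/2, 1, 3/2, 2, 3, 6

-6, -3, -2, -3/2, -1, -1/2, 1/2, 1, 3/2, 2, 3, 6


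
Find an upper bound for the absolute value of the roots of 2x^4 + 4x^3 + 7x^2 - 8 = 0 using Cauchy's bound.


Cauchy's bound: all roots r satisfy |r| <= 1 + max(|a_i/a_n|) for i = 0,...,n-1
where a_n is the leading coefficient.

Coefficients: [2, 4, 7, 0, -8]
Leading coefficient a_n = 2
Ratios |a_i/a_n|: 2, 7/2, 0, 4
Maximum ratio: 4
Cauchy's bound: |r| <= 1 + 4 = 5

Upper bound = 5


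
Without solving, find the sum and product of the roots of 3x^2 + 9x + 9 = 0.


By Vieta's formulas for ax^2 + bx + c = 0:
  Sum of roots = -b/a
  Product of roots = c/a

Here a = 3, b = 9, c = 9
Sum = -(9)/3 = -3
Product = 9/3 = 3

Sum = -3, Product = 3


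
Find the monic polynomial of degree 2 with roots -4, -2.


A monic polynomial with roots -4, -2 is:
p(x) = (x + 4)(x + 2)
After multiplying by (x + 4): x + 4
After multiplying by (x + 2): x^2 + 6x + 8

x^2 + 6x + 8


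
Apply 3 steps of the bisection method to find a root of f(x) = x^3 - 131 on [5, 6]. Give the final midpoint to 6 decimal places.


f(x) = x^3 - 131
f(5) = -6 < 0
f(6) = 85 > 0

Step 1: midpoint = (5.000000 + 6.000000)/2 = 5.500000
  f(5.500000) = 35.375000
  f(mid) > 0, so root is in [5.000000, 5.500000]

Step 2: midpoint = (5.000000 + 5.500000)/2 = 5.250000
  f(5.250000) = 13.703125
  f(mid) > 0, so root is in [5.000000, 5.250000]

Step 3: midpoint = (5.000000 + 5.250000)/2 = 5.125000
  f(5.125000) = 3.611328
  f(mid) > 0, so root is in [5.000000, 5.125000]

midpoint = 5.125000


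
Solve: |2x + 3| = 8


An absolute value equation |expr| = 8 gives two cases:
Case 1: 2x + 3 = 8
  2x = 5, so x = 5/2
Case 2: 2x + 3 = -8
  2x = -11, so x = -11/2

x = -11/2, x = 5/2


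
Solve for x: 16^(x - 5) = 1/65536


Express both sides with the same base.
1/65536 = 16^(-4)
Since the bases match, equate exponents: x - 5 = -4
So x = -4 - (-5) = 1

x = 1


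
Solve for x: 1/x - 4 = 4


Subtract -4 from both sides: 1/x = 8
Multiply both sides by x: 1 = 8 * x
Divide by 8: x = 1/8

x = 1/8


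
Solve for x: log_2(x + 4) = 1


Convert to exponential form: x + 4 = 2^1 = 2
x = 2 - 4 = -2
Check: log_2(-2 + 4) = log_2(2) = log_2(2) = 1 ✓

x = -2


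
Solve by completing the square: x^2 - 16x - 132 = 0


Start: x^2 - 16x - 132 = 0
Move constant: x^2 - 16x = 132
Half of -16 is -8, squared is 64
Add 64 to both sides: x^2 - 16x + 64 = 196
(x - 8)^2 = 196
x - 8 = ±14
x = 8 + 14 = 22 or x = 8 - 14 = -6

x = -6, x = 22
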